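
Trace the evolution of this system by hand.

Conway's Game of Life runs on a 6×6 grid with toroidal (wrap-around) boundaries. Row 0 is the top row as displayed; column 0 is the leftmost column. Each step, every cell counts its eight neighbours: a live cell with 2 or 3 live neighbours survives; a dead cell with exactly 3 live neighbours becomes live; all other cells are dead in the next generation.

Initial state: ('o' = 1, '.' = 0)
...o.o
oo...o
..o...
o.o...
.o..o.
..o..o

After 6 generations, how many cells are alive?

t=0: ...o.o
oo...o
..o...
o.o...
.o..o.
..o..o
t=1: .oo..o
ooo.oo
..o..o
..oo..
oooo.o
o.oo.o
t=2: ......
....o.
.....o
.....o
.....o
......
t=3: ......
......
....oo
o...oo
......
......
t=4: ......
......
o...o.
o...o.
.....o
......
t=5: ......
......
......
o...o.
.....o
......
t=6: ......
......
......
.....o
.....o
......

2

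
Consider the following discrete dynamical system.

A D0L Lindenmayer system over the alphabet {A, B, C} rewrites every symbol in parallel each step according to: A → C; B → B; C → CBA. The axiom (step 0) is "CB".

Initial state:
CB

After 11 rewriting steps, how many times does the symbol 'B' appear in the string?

0) CB
1) CBAB
2) CBABCB
3) CBABCBCBAB
4) CBABCBCBABCBABCB
5) CBABCBCBABCBABCBCBABCBCBAB
6) CBABCBCBABCBABCBCBABCBCBABCBABCBCBABCBABCB
7) CBABCBCBABCBABCBCBABCBCBABCBABCBCBABCBABCBCBABCBCBABCBABCBCBABCBCBAB
8) CBABCBCBABCBABCBCBABCBCBABCBABCBCBABCBABCBCBABCBCBABCBABCBCBABCBCBABCBABCBCBABCBABCBCBABCBCBABCBABCBCBABCBABCB
9) CBABCBCBABCBABCBCBABCBCBABCBABCBCBABCBABCBCBABCBCBABCBABCB…CBABCBCBABCBCBABCBABCBCBABCBABCBCBABCBCBABCBABCBCBABCBCBAB  (len 178)
10) CBABCBCBABCBABCBCBABCBCBABCBABCBCBABCBABCBCBABCBCBABCBABCB…CBABCBCBABCBCBABCBABCBCBABCBABCBCBABCBCBABCBABCBCBABCBABCB  (len 288)
11) CBABCBCBABCBABCBCBABCBCBABCBABCBCBABCBABCBCBABCBCBABCBABCB…CBABCBCBABCBCBABCBABCBCBABCBABCBCBABCBCBABCBABCBCBABCBCBAB  (len 466)

233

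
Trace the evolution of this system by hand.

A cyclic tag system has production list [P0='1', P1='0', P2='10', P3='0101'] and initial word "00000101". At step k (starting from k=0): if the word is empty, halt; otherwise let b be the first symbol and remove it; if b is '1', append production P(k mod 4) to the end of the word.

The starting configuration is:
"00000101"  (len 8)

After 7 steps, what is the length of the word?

2

[0] "00000101"  (len 8)
[1] "0000101"  (len 7)
[2] "000101"  (len 6)
[3] "00101"  (len 5)
[4] "0101"  (len 4)
[5] "101"  (len 3)
[6] "010"  (len 3)
[7] "10"  (len 2)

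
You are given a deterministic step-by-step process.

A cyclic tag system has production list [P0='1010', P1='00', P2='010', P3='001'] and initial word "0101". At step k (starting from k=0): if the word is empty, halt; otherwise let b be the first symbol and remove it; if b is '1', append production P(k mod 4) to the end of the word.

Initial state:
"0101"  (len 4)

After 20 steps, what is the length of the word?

step 0: "0101"  (len 4)
step 1: "101"  (len 3)
step 2: "0100"  (len 4)
step 3: "100"  (len 3)
step 4: "00001"  (len 5)
step 5: "0001"  (len 4)
step 6: "001"  (len 3)
step 7: "01"  (len 2)
step 8: "1"  (len 1)
step 9: "1010"  (len 4)
step 10: "01000"  (len 5)
step 11: "1000"  (len 4)
step 12: "000001"  (len 6)
step 13: "00001"  (len 5)
step 14: "0001"  (len 4)
step 15: "001"  (len 3)
step 16: "01"  (len 2)
step 17: "1"  (len 1)
step 18: "00"  (len 2)
step 19: "0"  (len 1)
step 20: (halted — word empty)

0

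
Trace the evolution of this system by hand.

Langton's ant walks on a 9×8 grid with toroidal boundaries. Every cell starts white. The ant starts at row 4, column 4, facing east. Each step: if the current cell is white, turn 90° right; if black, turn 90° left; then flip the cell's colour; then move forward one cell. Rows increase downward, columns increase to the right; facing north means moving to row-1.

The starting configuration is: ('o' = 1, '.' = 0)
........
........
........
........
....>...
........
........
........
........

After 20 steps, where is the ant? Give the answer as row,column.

2,2

[0] ........
........
........
........
....>...
........
........
........
........
[1] ........
........
........
........
....o...
....v...
........
........
........
[2] ........
........
........
........
....o...
...<o...
........
........
........
[3] ........
........
........
........
...^o...
...oo...
........
........
........
[4] ........
........
........
........
...o>...
...oo...
........
........
........
[5] ........
........
........
....^...
...o....
...oo...
........
........
........
[6] ........
........
........
....o>..
...o....
...oo...
........
........
........
[7] ........
........
........
....oo..
...o.v..
...oo...
........
........
........
[8] ........
........
........
....oo..
...o<o..
...oo...
........
........
........
[9] ........
........
........
....^o..
...ooo..
...oo...
........
........
........
[10] ........
........
........
...<.o..
...ooo..
...oo...
........
........
........
[11] ........
........
...^....
...o.o..
...ooo..
...oo...
........
........
........
[12] ........
........
...o>...
...o.o..
...ooo..
...oo...
........
........
........
[13] ........
........
...oo...
...ovo..
...ooo..
...oo...
........
........
........
[14] ........
........
...oo...
...<oo..
...ooo..
...oo...
........
........
........
[15] ........
........
...oo...
....oo..
...voo..
...oo...
........
........
........
[16] ........
........
...oo...
....oo..
....>o..
...oo...
........
........
........
[17] ........
........
...oo...
....^o..
.....o..
...oo...
........
........
........
[18] ........
........
...oo...
...<.o..
.....o..
...oo...
........
........
........
[19] ........
........
...^o...
...o.o..
.....o..
...oo...
........
........
........
[20] ........
........
..<.o...
...o.o..
.....o..
...oo...
........
........
........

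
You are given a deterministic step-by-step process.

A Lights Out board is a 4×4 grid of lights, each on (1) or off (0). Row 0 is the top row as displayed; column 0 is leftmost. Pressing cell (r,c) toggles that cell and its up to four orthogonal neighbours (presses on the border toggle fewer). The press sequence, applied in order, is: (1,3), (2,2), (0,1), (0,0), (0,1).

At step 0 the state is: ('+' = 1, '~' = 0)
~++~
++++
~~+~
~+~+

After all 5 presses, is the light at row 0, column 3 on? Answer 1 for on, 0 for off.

t=0: ~++~
++++
~~+~
~+~+
t=1: ~+++
++~~
~~++
~+~+
t=2: ~+++
+++~
~+~~
~+++
t=3: +~~+
+~+~
~+~~
~+++
t=4: ~+~+
~~+~
~+~~
~+++
t=5: +~++
~++~
~+~~
~+++

1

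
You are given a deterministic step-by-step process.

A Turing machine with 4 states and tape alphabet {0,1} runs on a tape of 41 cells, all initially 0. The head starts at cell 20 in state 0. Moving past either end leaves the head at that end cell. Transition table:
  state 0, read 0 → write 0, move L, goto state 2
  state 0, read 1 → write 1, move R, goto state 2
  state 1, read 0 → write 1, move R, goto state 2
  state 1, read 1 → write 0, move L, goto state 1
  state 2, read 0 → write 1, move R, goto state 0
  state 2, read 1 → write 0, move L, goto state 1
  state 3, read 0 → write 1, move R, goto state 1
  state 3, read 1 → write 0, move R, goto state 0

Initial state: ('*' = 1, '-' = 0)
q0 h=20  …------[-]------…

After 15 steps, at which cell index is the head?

t=0: q0 h=20  …------[-]------…
t=1: q2 h=19  …------[-]------…
t=2: q0 h=20  …-----*[-]------…
t=3: q2 h=19  …------[*]------…
t=4: q1 h=18  …------[-]------…
t=5: q2 h=19  …-----*[-]------…
t=6: q0 h=20  …----**[-]------…
t=7: q2 h=19  …-----*[*]------…
t=8: q1 h=18  …------[*]------…
t=9: q1 h=17  …------[-]------…
t=10: q2 h=18  …-----*[-]------…
t=11: q0 h=19  …----**[-]------…
t=12: q2 h=18  …-----*[*]------…
t=13: q1 h=17  …------[*]------…
t=14: q1 h=16  …------[-]------…
t=15: q2 h=17  …-----*[-]------…

17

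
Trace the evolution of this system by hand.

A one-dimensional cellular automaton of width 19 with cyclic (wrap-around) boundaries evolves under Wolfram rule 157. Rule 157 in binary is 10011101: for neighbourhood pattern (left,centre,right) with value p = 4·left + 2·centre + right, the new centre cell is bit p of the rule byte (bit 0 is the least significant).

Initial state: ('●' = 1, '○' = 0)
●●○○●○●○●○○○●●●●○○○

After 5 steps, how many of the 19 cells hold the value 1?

10

t=0: ●●○○●○●○●○○○●●●●○○○
t=1: ●○●○●○●○●●●○●●●○●●○
t=2: ●○●○●○●○●●○○●●○○●○○
t=3: ●○●○●○●○●○●○●○●○●●○
t=4: ●○●○●○●○●○●○●○●○●○○
t=5: ●○●○●○●○●○●○●○●○●●○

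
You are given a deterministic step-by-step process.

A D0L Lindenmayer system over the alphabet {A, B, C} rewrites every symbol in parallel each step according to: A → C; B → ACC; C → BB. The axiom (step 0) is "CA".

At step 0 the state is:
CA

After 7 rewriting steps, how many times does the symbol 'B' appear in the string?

168

[0] CA
[1] BBC
[2] ACCACCBB
[3] CBBBBCBBBBACCACC
[4] BBACCACCACCACCBBACCACCACCACCCBBBBCBBBB
[5] ACCACCCBBBBCBBBBCBBBBCBBBBACCACCCBBBBCBBBBCBBBBCBBBBBBACCACCACCACCBBACCACCACCACC
[6] CBBBBCBBBBBBACCACCACCACCBBACCACCACCACCBBACCACCACCACCBBACCA…ACCACCACCACCCBBBBCBBBBCBBBBCBBBBACCACCCBBBBCBBBBCBBBBCBBBB  (len 184)
[7] BBACCACCACCACCBBACCACCACCACCACCACCCBBBBCBBBBCBBBBCBBBBACCA…BBBBACCACCACCACCBBACCACCACCACCBBACCACCACCACCBBACCACCACCACC  (len 396)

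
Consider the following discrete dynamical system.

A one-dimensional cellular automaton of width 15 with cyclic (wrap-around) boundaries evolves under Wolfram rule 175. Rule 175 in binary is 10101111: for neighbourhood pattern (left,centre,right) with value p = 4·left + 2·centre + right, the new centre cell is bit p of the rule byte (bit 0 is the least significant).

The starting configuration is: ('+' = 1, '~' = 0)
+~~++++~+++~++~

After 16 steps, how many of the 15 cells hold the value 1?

11

t=0: +~~++++~+++~++~
t=1: +~++++~+++~++~+
t=2: ~++++~+++~++~++
t=3: ++++~+++~++~++~
t=4: +++~+++~++~++~+
t=5: ++~+++~++~++~++
t=6: +~+++~++~++~+++
t=7: ~+++~++~++~++++
t=8: +++~++~++~++++~
t=9: ++~++~++~++++~+
t=10: +~++~++~++++~++
t=11: ~++~++~++++~+++
t=12: ++~++~++++~+++~
t=13: +~++~++++~+++~+
t=14: ~++~++++~+++~++
t=15: ++~++++~+++~++~
t=16: +~++++~+++~++~+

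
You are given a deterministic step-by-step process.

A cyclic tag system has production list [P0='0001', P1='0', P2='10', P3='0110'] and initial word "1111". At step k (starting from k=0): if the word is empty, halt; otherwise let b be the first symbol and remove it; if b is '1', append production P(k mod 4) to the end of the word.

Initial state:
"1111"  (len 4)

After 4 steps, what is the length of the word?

k=0  "1111"  (len 4)
k=1  "1110001"  (len 7)
k=2  "1100010"  (len 7)
k=3  "10001010"  (len 8)
k=4  "00010100110"  (len 11)

11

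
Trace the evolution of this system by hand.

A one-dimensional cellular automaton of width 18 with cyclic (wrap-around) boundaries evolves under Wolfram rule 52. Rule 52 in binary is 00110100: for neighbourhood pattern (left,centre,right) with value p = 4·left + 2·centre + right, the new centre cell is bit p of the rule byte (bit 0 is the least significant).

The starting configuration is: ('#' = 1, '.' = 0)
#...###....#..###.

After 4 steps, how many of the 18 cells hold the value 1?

4

gen 0: #...###....#..###.
gen 1: ##.....#...##....#
gen 2: ..#....##....#....
gen 3: ..##.....#...##...
gen 4: ....#....##....#..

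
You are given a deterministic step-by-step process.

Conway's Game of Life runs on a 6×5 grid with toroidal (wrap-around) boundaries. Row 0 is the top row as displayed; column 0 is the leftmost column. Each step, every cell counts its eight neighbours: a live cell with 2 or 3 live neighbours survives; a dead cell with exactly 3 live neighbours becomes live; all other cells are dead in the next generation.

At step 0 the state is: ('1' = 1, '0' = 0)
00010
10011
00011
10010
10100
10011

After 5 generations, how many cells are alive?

k=0  00010
10011
00011
10010
10100
10011
k=1  00100
10100
00100
11110
10100
11110
k=2  10001
00110
10001
10011
00000
10011
k=3  11100
01010
11100
10010
00000
10010
k=4  10010
00011
10010
10101
00000
10101
k=5  11100
10110
11100
11011
00000
11011

17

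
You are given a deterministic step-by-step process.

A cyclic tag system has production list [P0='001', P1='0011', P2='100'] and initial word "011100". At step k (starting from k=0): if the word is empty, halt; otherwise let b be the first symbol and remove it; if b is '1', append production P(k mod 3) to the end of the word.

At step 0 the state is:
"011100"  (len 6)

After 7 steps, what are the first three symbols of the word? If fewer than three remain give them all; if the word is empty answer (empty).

t=0: "011100"  (len 6)
t=1: "11100"  (len 5)
t=2: "11000011"  (len 8)
t=3: "1000011100"  (len 10)
t=4: "000011100001"  (len 12)
t=5: "00011100001"  (len 11)
t=6: "0011100001"  (len 10)
t=7: "011100001"  (len 9)

011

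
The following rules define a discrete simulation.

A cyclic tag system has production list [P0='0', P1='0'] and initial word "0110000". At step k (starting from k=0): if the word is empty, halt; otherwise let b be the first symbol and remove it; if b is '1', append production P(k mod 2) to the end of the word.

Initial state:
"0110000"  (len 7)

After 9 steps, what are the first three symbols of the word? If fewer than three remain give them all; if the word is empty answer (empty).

(empty)

gen 0: "0110000"  (len 7)
gen 1: "110000"  (len 6)
gen 2: "100000"  (len 6)
gen 3: "000000"  (len 6)
gen 4: "00000"  (len 5)
gen 5: "0000"  (len 4)
gen 6: "000"  (len 3)
gen 7: "00"  (len 2)
gen 8: "0"  (len 1)
gen 9: (halted — word empty)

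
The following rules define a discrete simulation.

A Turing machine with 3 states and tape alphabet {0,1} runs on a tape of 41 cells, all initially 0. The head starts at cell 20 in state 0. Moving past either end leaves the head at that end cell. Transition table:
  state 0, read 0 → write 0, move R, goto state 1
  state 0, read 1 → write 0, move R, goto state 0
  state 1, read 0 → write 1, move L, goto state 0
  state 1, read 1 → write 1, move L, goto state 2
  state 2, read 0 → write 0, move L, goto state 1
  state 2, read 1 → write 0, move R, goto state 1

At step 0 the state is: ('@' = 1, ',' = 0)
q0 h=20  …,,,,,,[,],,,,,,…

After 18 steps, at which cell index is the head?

12

gen 0: q0 h=20  …,,,,,,[,],,,,,,…
gen 1: q1 h=21  …,,,,,,[,],,,,,,…
gen 2: q0 h=20  …,,,,,,[,]@,,,,,…
gen 3: q1 h=21  …,,,,,,[@],,,,,,…
gen 4: q2 h=20  …,,,,,,[,]@,,,,,…
gen 5: q1 h=19  …,,,,,,[,],@,,,,…
gen 6: q0 h=18  …,,,,,,[,]@,@,,,…
gen 7: q1 h=19  …,,,,,,[@],@,,,,…
gen 8: q2 h=18  …,,,,,,[,]@,@,,,…
gen 9: q1 h=17  …,,,,,,[,],@,@,,…
gen 10: q0 h=16  …,,,,,,[,]@,@,@,…
gen 11: q1 h=17  …,,,,,,[@],@,@,,…
gen 12: q2 h=16  …,,,,,,[,]@,@,@,…
gen 13: q1 h=15  …,,,,,,[,],@,@,@…
gen 14: q0 h=14  …,,,,,,[,]@,@,@,…
gen 15: q1 h=15  …,,,,,,[@],@,@,@…
gen 16: q2 h=14  …,,,,,,[,]@,@,@,…
gen 17: q1 h=13  …,,,,,,[,],@,@,@…
gen 18: q0 h=12  …,,,,,,[,]@,@,@,…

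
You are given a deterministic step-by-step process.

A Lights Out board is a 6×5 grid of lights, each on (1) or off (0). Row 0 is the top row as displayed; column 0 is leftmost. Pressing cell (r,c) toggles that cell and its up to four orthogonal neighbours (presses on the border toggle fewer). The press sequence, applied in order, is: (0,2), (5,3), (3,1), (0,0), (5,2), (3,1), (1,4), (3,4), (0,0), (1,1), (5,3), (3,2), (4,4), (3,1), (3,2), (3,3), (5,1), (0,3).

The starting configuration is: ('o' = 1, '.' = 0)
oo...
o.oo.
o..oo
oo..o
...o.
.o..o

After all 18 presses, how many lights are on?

gen 0: oo...
o.oo.
o..oo
oo..o
...o.
.o..o
gen 1: o.oo.
o..o.
o..oo
oo..o
...o.
.o..o
gen 2: o.oo.
o..o.
o..oo
oo..o
.....
.ooo.
gen 3: o.oo.
o..o.
oo.oo
..o.o
.o...
.ooo.
gen 4: .ooo.
...o.
oo.oo
..o.o
.o...
.ooo.
gen 5: .ooo.
...o.
oo.oo
..o.o
.oo..
.....
gen 6: .ooo.
...o.
o..oo
oo..o
..o..
.....
gen 7: .oooo
....o
o..o.
oo..o
..o..
.....
gen 8: .oooo
....o
o..oo
oo.o.
..o.o
.....
gen 9: o.ooo
o...o
o..oo
oo.o.
..o.o
.....
gen 10: ooooo
.oo.o
oo.oo
oo.o.
..o.o
.....
gen 11: ooooo
.oo.o
oo.oo
oo.o.
..ooo
..ooo
gen 12: ooooo
.oo.o
ooooo
o.o..
...oo
..ooo
gen 13: ooooo
.oo.o
ooooo
o.o.o
.....
..oo.
gen 14: ooooo
.oo.o
o.ooo
.o..o
.o...
..oo.
gen 15: ooooo
.oo.o
o..oo
..ooo
.oo..
..oo.
gen 16: ooooo
.oo.o
o...o
.....
.ooo.
..oo.
gen 17: ooooo
.oo.o
o...o
.....
..oo.
oo.o.
gen 18: oo...
.oooo
o...o
.....
..oo.
oo.o.

13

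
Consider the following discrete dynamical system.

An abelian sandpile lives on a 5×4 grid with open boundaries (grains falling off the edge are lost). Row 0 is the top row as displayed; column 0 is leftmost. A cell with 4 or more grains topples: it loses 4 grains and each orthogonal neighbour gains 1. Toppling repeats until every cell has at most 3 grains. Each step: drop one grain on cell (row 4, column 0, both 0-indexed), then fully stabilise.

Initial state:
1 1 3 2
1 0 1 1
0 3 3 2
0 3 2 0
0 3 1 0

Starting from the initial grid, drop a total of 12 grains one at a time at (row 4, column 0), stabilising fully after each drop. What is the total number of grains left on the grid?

gen 0: 1 1 3 2
1 0 1 1
0 3 3 2
0 3 2 0
0 3 1 0
gen 1: 1 1 3 2
1 0 1 1
0 3 3 2
0 3 2 0
1 3 1 0
gen 2: 1 1 3 2
1 0 1 1
0 3 3 2
0 3 2 0
2 3 1 0
gen 3: 1 1 3 2
1 0 1 1
0 3 3 2
0 3 2 0
3 3 1 0
gen 4: 1 1 3 2
1 1 2 1
1 1 1 3
2 2 0 1
1 1 3 0
gen 5: 1 1 3 2
1 1 2 1
1 1 1 3
2 2 0 1
2 1 3 0
gen 6: 1 1 3 2
1 1 2 1
1 1 1 3
2 2 0 1
3 1 3 0
gen 7: 1 1 3 2
1 1 2 1
1 1 1 3
3 2 0 1
0 2 3 0
gen 8: 1 1 3 2
1 1 2 1
1 1 1 3
3 2 0 1
1 2 3 0
gen 9: 1 1 3 2
1 1 2 1
1 1 1 3
3 2 0 1
2 2 3 0
gen 10: 1 1 3 2
1 1 2 1
1 1 1 3
3 2 0 1
3 2 3 0
gen 11: 1 1 3 2
1 1 2 1
2 1 1 3
0 3 0 1
1 3 3 0
gen 12: 1 1 3 2
1 1 2 1
2 1 1 3
0 3 0 1
2 3 3 0

31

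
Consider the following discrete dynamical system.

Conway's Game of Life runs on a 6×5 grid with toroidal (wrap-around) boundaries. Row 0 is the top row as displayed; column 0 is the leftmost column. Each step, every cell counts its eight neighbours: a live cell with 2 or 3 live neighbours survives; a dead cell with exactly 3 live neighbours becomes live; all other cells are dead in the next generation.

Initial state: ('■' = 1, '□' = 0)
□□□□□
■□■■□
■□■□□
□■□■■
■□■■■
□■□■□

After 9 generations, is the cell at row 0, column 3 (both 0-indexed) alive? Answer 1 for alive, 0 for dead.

[0] □□□□□
■□■■□
■□■□□
□■□■■
■□■■■
□■□■□
[1] □■□■■
□□■■■
■□□□□
□□□□□
□□□□□
■■□■□
[2] □■□□□
□■■□□
□□□■■
□□□□□
□□□□□
■■□■□
[3] □□□□□
■■■■□
□□■■□
□□□□□
□□□□□
■■■□□
[4] □□□■■
□■□■■
□□□■■
□□□□□
□■□□□
□■□□□
[5] □□□■■
□□□□□
■□■■■
□□□□□
□□□□□
■□■□□
[6] □□□■■
■□■□□
□□□■■
□□□■■
□□□□□
□□□■■
[7] ■□■□□
■□■□□
■□■□□
□□□■■
□□□□□
□□□■■
[8] ■□■□□
■□■■■
■□■□□
□□□■■
□□□□□
□□□■■
[9] ■□■□□
■□■□□
■□■□□
□□□■■
□□□□□
□□□■■

0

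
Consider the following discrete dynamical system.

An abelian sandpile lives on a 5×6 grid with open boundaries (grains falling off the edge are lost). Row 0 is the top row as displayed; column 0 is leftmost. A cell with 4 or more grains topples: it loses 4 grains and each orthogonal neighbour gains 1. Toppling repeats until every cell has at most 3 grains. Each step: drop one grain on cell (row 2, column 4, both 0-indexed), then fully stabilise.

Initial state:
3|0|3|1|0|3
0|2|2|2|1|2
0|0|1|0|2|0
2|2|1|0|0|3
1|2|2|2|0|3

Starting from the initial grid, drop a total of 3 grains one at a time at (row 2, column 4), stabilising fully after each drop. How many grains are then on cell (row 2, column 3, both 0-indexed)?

1

step 0: 3|0|3|1|0|3
0|2|2|2|1|2
0|0|1|0|2|0
2|2|1|0|0|3
1|2|2|2|0|3
step 1: 3|0|3|1|0|3
0|2|2|2|1|2
0|0|1|0|3|0
2|2|1|0|0|3
1|2|2|2|0|3
step 2: 3|0|3|1|0|3
0|2|2|2|2|2
0|0|1|1|0|1
2|2|1|0|1|3
1|2|2|2|0|3
step 3: 3|0|3|1|0|3
0|2|2|2|2|2
0|0|1|1|1|1
2|2|1|0|1|3
1|2|2|2|0|3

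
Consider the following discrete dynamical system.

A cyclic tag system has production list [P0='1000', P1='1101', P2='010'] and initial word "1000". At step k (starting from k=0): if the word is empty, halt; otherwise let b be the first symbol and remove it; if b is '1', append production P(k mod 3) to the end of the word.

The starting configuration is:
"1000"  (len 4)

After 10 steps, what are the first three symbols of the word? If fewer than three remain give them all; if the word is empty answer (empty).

010

k=0  "1000"  (len 4)
k=1  "0001000"  (len 7)
k=2  "001000"  (len 6)
k=3  "01000"  (len 5)
k=4  "1000"  (len 4)
k=5  "0001101"  (len 7)
k=6  "001101"  (len 6)
k=7  "01101"  (len 5)
k=8  "1101"  (len 4)
k=9  "101010"  (len 6)
k=10  "010101000"  (len 9)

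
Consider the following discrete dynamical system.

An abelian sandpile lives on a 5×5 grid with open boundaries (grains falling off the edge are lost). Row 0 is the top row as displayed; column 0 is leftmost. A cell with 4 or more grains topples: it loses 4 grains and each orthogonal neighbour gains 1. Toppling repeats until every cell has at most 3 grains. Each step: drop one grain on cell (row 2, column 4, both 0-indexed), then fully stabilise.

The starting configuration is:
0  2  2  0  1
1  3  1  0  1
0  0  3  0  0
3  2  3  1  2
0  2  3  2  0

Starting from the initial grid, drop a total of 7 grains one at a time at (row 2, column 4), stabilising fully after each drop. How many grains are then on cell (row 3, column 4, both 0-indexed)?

0) 0  2  2  0  1
1  3  1  0  1
0  0  3  0  0
3  2  3  1  2
0  2  3  2  0
1) 0  2  2  0  1
1  3  1  0  1
0  0  3  0  1
3  2  3  1  2
0  2  3  2  0
2) 0  2  2  0  1
1  3  1  0  1
0  0  3  0  2
3  2  3  1  2
0  2  3  2  0
3) 0  2  2  0  1
1  3  1  0  1
0  0  3  0  3
3  2  3  1  2
0  2  3  2  0
4) 0  2  2  0  1
1  3  1  0  2
0  0  3  1  0
3  2  3  1  3
0  2  3  2  0
5) 0  2  2  0  1
1  3  1  0  2
0  0  3  1  1
3  2  3  1  3
0  2  3  2  0
6) 0  2  2  0  1
1  3  1  0  2
0  0  3  1  2
3  2  3  1  3
0  2  3  2  0
7) 0  2  2  0  1
1  3  1  0  2
0  0  3  1  3
3  2  3  1  3
0  2  3  2  0

3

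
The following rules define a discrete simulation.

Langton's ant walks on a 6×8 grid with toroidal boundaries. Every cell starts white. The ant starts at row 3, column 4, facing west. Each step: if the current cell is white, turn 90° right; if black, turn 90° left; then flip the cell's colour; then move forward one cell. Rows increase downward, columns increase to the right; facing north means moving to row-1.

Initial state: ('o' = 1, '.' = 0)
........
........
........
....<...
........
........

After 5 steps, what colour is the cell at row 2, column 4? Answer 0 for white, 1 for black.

gen 0: ........
........
........
....<...
........
........
gen 1: ........
........
....^...
....o...
........
........
gen 2: ........
........
....o>..
....o...
........
........
gen 3: ........
........
....oo..
....ov..
........
........
gen 4: ........
........
....oo..
....<o..
........
........
gen 5: ........
........
....oo..
.....o..
....v...
........

1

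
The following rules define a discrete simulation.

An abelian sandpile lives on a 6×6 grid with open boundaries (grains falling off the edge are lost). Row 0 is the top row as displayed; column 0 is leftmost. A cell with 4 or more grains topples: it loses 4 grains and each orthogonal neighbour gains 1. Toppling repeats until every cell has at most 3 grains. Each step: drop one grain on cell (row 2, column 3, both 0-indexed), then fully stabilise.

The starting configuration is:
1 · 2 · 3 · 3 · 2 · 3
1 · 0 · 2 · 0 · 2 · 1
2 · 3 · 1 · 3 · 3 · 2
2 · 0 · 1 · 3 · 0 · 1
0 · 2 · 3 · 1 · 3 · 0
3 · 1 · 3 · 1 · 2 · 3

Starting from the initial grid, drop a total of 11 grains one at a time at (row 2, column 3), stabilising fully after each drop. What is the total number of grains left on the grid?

67

0) 1 · 2 · 3 · 3 · 2 · 3
1 · 0 · 2 · 0 · 2 · 1
2 · 3 · 1 · 3 · 3 · 2
2 · 0 · 1 · 3 · 0 · 1
0 · 2 · 3 · 1 · 3 · 0
3 · 1 · 3 · 1 · 2 · 3
1) 1 · 2 · 3 · 3 · 2 · 3
1 · 0 · 2 · 1 · 3 · 1
2 · 3 · 2 · 2 · 0 · 3
2 · 0 · 2 · 0 · 2 · 1
0 · 2 · 3 · 2 · 3 · 0
3 · 1 · 3 · 1 · 2 · 3
2) 1 · 2 · 3 · 3 · 2 · 3
1 · 0 · 2 · 1 · 3 · 1
2 · 3 · 2 · 3 · 0 · 3
2 · 0 · 2 · 0 · 2 · 1
0 · 2 · 3 · 2 · 3 · 0
3 · 1 · 3 · 1 · 2 · 3
3) 1 · 2 · 3 · 3 · 2 · 3
1 · 0 · 2 · 2 · 3 · 1
2 · 3 · 3 · 0 · 1 · 3
2 · 0 · 2 · 1 · 2 · 1
0 · 2 · 3 · 2 · 3 · 0
3 · 1 · 3 · 1 · 2 · 3
4) 1 · 2 · 3 · 3 · 2 · 3
1 · 0 · 2 · 2 · 3 · 1
2 · 3 · 3 · 1 · 1 · 3
2 · 0 · 2 · 1 · 2 · 1
0 · 2 · 3 · 2 · 3 · 0
3 · 1 · 3 · 1 · 2 · 3
5) 1 · 2 · 3 · 3 · 2 · 3
1 · 0 · 2 · 2 · 3 · 1
2 · 3 · 3 · 2 · 1 · 3
2 · 0 · 2 · 1 · 2 · 1
0 · 2 · 3 · 2 · 3 · 0
3 · 1 · 3 · 1 · 2 · 3
6) 1 · 2 · 3 · 3 · 2 · 3
1 · 0 · 2 · 2 · 3 · 1
2 · 3 · 3 · 3 · 1 · 3
2 · 0 · 2 · 1 · 2 · 1
0 · 2 · 3 · 2 · 3 · 0
3 · 1 · 3 · 1 · 2 · 3
7) 1 · 2 · 3 · 3 · 2 · 3
1 · 1 · 3 · 3 · 3 · 1
3 · 0 · 1 · 1 · 2 · 3
2 · 1 · 3 · 2 · 2 · 1
0 · 2 · 3 · 2 · 3 · 0
3 · 1 · 3 · 1 · 2 · 3
8) 1 · 2 · 3 · 3 · 2 · 3
1 · 1 · 3 · 3 · 3 · 1
3 · 0 · 1 · 2 · 2 · 3
2 · 1 · 3 · 2 · 2 · 1
0 · 2 · 3 · 2 · 3 · 0
3 · 1 · 3 · 1 · 2 · 3
9) 1 · 2 · 3 · 3 · 2 · 3
1 · 1 · 3 · 3 · 3 · 1
3 · 0 · 1 · 3 · 2 · 3
2 · 1 · 3 · 2 · 2 · 1
0 · 2 · 3 · 2 · 3 · 0
3 · 1 · 3 · 1 · 2 · 3
10) 1 · 3 · 1 · 2 · 1 · 1
1 · 2 · 1 · 3 · 3 · 0
3 · 0 · 3 · 2 · 1 · 1
2 · 1 · 3 · 3 · 3 · 2
0 · 2 · 3 · 2 · 3 · 0
3 · 1 · 3 · 1 · 2 · 3
11) 1 · 3 · 1 · 2 · 1 · 1
1 · 2 · 1 · 3 · 3 · 0
3 · 0 · 3 · 3 · 1 · 1
2 · 1 · 3 · 3 · 3 · 2
0 · 2 · 3 · 2 · 3 · 0
3 · 1 · 3 · 1 · 2 · 3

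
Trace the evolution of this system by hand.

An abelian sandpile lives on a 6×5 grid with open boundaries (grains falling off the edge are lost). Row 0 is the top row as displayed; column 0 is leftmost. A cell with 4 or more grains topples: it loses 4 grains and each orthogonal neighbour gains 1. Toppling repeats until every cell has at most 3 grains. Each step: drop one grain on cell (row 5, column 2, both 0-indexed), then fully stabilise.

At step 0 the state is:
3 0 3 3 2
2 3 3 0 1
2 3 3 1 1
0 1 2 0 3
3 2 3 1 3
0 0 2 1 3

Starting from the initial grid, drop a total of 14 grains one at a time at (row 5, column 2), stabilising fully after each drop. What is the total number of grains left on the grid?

gen 0: 3 0 3 3 2
2 3 3 0 1
2 3 3 1 1
0 1 2 0 3
3 2 3 1 3
0 0 2 1 3
gen 1: 3 0 3 3 2
2 3 3 0 1
2 3 3 1 1
0 1 2 0 3
3 2 3 1 3
0 0 3 1 3
gen 2: 3 0 3 3 2
2 3 3 0 1
2 3 3 1 1
0 1 3 0 3
3 3 0 2 3
0 1 1 2 3
gen 3: 3 0 3 3 2
2 3 3 0 1
2 3 3 1 1
0 1 3 0 3
3 3 0 2 3
0 1 2 2 3
gen 4: 3 0 3 3 2
2 3 3 0 1
2 3 3 1 1
0 1 3 0 3
3 3 0 2 3
0 1 3 2 3
gen 5: 3 0 3 3 2
2 3 3 0 1
2 3 3 1 1
0 1 3 0 3
3 3 1 2 3
0 2 0 3 3
gen 6: 3 0 3 3 2
2 3 3 0 1
2 3 3 1 1
0 1 3 0 3
3 3 1 2 3
0 2 1 3 3
gen 7: 3 0 3 3 2
2 3 3 0 1
2 3 3 1 1
0 1 3 0 3
3 3 1 2 3
0 2 2 3 3
gen 8: 3 0 3 3 2
2 3 3 0 1
2 3 3 1 1
0 1 3 0 3
3 3 1 2 3
0 2 3 3 3
gen 9: 3 0 3 3 2
2 3 3 0 1
2 3 3 1 2
0 1 3 2 0
3 3 3 0 2
0 3 1 2 1
gen 10: 3 0 3 3 2
2 3 3 0 1
2 3 3 1 2
0 1 3 2 0
3 3 3 0 2
0 3 2 2 1
gen 11: 3 0 3 3 2
2 3 3 0 1
2 3 3 1 2
0 1 3 2 0
3 3 3 0 2
0 3 3 2 1
gen 12: 3 2 1 0 3
3 1 2 2 1
3 2 2 2 2
2 0 2 3 0
0 3 2 1 2
2 1 2 3 1
gen 13: 3 2 1 0 3
3 1 2 2 1
3 2 2 2 2
2 0 2 3 0
0 3 2 1 2
2 1 3 3 1
gen 14: 3 2 1 0 3
3 1 2 2 1
3 2 2 2 2
2 0 2 3 0
0 3 3 2 2
2 2 1 0 2

53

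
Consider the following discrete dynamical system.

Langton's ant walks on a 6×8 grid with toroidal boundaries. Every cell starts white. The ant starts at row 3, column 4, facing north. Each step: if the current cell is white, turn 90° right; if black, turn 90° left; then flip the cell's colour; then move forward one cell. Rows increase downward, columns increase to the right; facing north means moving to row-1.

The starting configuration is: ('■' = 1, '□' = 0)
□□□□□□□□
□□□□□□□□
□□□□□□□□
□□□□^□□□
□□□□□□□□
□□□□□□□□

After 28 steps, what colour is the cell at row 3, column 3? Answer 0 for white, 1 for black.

0

step 0: □□□□□□□□
□□□□□□□□
□□□□□□□□
□□□□^□□□
□□□□□□□□
□□□□□□□□
step 1: □□□□□□□□
□□□□□□□□
□□□□□□□□
□□□□■>□□
□□□□□□□□
□□□□□□□□
step 2: □□□□□□□□
□□□□□□□□
□□□□□□□□
□□□□■■□□
□□□□□v□□
□□□□□□□□
step 3: □□□□□□□□
□□□□□□□□
□□□□□□□□
□□□□■■□□
□□□□<■□□
□□□□□□□□
step 4: □□□□□□□□
□□□□□□□□
□□□□□□□□
□□□□^■□□
□□□□■■□□
□□□□□□□□
step 5: □□□□□□□□
□□□□□□□□
□□□□□□□□
□□□<□■□□
□□□□■■□□
□□□□□□□□
step 6: □□□□□□□□
□□□□□□□□
□□□^□□□□
□□□■□■□□
□□□□■■□□
□□□□□□□□
step 7: □□□□□□□□
□□□□□□□□
□□□■>□□□
□□□■□■□□
□□□□■■□□
□□□□□□□□
step 8: □□□□□□□□
□□□□□□□□
□□□■■□□□
□□□■v■□□
□□□□■■□□
□□□□□□□□
step 9: □□□□□□□□
□□□□□□□□
□□□■■□□□
□□□<■■□□
□□□□■■□□
□□□□□□□□
step 10: □□□□□□□□
□□□□□□□□
□□□■■□□□
□□□□■■□□
□□□v■■□□
□□□□□□□□
step 11: □□□□□□□□
□□□□□□□□
□□□■■□□□
□□□□■■□□
□□<■■■□□
□□□□□□□□
step 12: □□□□□□□□
□□□□□□□□
□□□■■□□□
□□^□■■□□
□□■■■■□□
□□□□□□□□
step 13: □□□□□□□□
□□□□□□□□
□□□■■□□□
□□■>■■□□
□□■■■■□□
□□□□□□□□
step 14: □□□□□□□□
□□□□□□□□
□□□■■□□□
□□■■■■□□
□□■v■■□□
□□□□□□□□
step 15: □□□□□□□□
□□□□□□□□
□□□■■□□□
□□■■■■□□
□□■□>■□□
□□□□□□□□
step 16: □□□□□□□□
□□□□□□□□
□□□■■□□□
□□■■^■□□
□□■□□■□□
□□□□□□□□
step 17: □□□□□□□□
□□□□□□□□
□□□■■□□□
□□■<□■□□
□□■□□■□□
□□□□□□□□
step 18: □□□□□□□□
□□□□□□□□
□□□■■□□□
□□■□□■□□
□□■v□■□□
□□□□□□□□
step 19: □□□□□□□□
□□□□□□□□
□□□■■□□□
□□■□□■□□
□□<■□■□□
□□□□□□□□
step 20: □□□□□□□□
□□□□□□□□
□□□■■□□□
□□■□□■□□
□□□■□■□□
□□v□□□□□
step 21: □□□□□□□□
□□□□□□□□
□□□■■□□□
□□■□□■□□
□□□■□■□□
□<■□□□□□
step 22: □□□□□□□□
□□□□□□□□
□□□■■□□□
□□■□□■□□
□^□■□■□□
□■■□□□□□
step 23: □□□□□□□□
□□□□□□□□
□□□■■□□□
□□■□□■□□
□■>■□■□□
□■■□□□□□
step 24: □□□□□□□□
□□□□□□□□
□□□■■□□□
□□■□□■□□
□■■■□■□□
□■v□□□□□
step 25: □□□□□□□□
□□□□□□□□
□□□■■□□□
□□■□□■□□
□■■■□■□□
□■□>□□□□
step 26: □□□v□□□□
□□□□□□□□
□□□■■□□□
□□■□□■□□
□■■■□■□□
□■□■□□□□
step 27: □□<■□□□□
□□□□□□□□
□□□■■□□□
□□■□□■□□
□■■■□■□□
□■□■□□□□
step 28: □□■■□□□□
□□□□□□□□
□□□■■□□□
□□■□□■□□
□■■■□■□□
□■^■□□□□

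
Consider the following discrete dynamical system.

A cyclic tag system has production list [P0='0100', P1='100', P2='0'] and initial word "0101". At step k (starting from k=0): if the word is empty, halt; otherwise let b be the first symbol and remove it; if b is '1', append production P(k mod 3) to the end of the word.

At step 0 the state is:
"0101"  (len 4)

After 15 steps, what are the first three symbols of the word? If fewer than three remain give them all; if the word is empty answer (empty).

0

t=0: "0101"  (len 4)
t=1: "101"  (len 3)
t=2: "01100"  (len 5)
t=3: "1100"  (len 4)
t=4: "1000100"  (len 7)
t=5: "000100100"  (len 9)
t=6: "00100100"  (len 8)
t=7: "0100100"  (len 7)
t=8: "100100"  (len 6)
t=9: "001000"  (len 6)
t=10: "01000"  (len 5)
t=11: "1000"  (len 4)
t=12: "0000"  (len 4)
t=13: "000"  (len 3)
t=14: "00"  (len 2)
t=15: "0"  (len 1)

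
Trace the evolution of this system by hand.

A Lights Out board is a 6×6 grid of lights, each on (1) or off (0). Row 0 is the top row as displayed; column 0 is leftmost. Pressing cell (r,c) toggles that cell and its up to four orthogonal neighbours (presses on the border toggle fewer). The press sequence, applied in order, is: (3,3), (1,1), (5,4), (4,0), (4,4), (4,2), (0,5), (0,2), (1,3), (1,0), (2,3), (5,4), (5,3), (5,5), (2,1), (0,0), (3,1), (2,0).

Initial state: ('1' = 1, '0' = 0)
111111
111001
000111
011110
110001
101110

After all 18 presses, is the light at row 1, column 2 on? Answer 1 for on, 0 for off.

step 0: 111111
111001
000111
011110
110001
101110
step 1: 111111
111001
000011
010000
110101
101110
step 2: 101111
000001
010011
010000
110101
101110
step 3: 101111
000001
010011
010000
110111
101001
step 4: 101111
000001
010011
110000
000111
001001
step 5: 101111
000001
010011
110010
000000
001011
step 6: 101111
000001
010011
111010
011100
000011
step 7: 101100
000000
010011
111010
011100
000011
step 8: 110000
001000
010011
111010
011100
000011
step 9: 110100
000110
010111
111010
011100
000011
step 10: 010100
110110
110111
111010
011100
000011
step 11: 010100
110010
111001
111110
011100
000011
step 12: 010100
110010
111001
111110
011110
000100
step 13: 010100
110010
111001
111110
011010
001010
step 14: 010100
110010
111001
111110
011011
001001
step 15: 010100
100010
000001
101110
011011
001001
step 16: 100100
000010
000001
101110
011011
001001
step 17: 100100
000010
010001
010110
001011
001001
step 18: 100100
100010
100001
110110
001011
001001

0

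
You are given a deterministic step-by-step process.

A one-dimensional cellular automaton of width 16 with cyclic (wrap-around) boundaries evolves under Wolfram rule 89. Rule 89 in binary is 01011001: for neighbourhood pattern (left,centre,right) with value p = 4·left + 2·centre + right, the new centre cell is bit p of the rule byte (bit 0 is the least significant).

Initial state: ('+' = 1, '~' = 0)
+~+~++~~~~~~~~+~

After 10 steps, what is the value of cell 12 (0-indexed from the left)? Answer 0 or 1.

k=0  +~+~++~~~~~~~~+~
k=1  ~~~~+++++++++~~~
k=2  +++~+~~~~~~~++++
k=3  ~~+~~++++++~+~~~
k=4  +~~+~+~~~~+~~+++
k=5  ++~~~~+++~~+~+~~
k=6  +++++~+~++~~~~+~
k=7  +~~~+~~~+++++~~~
k=8  ~++~~++~+~~~+++~
k=9  ~+++~++~~++~+~++
k=10  ~+~+~+++~++~~~++

0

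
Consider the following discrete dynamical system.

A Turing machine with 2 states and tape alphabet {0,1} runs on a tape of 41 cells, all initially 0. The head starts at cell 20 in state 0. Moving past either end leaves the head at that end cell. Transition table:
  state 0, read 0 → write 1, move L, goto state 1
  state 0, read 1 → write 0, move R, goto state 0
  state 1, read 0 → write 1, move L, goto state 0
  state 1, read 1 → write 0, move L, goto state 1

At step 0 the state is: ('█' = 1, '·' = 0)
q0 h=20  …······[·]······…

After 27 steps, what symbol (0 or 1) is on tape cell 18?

k=0  q0 h=20  …······[·]······…
k=1  q1 h=19  …······[·]█·····…
k=2  q0 h=18  …······[·]██····…
k=3  q1 h=17  …······[·]███···…
k=4  q0 h=16  …······[·]████··…
k=5  q1 h=15  …······[·]█████·…
k=6  q0 h=14  …······[·]██████…
k=7  q1 h=13  …······[·]██████…
k=8  q0 h=12  …······[·]██████…
k=9  q1 h=11  …······[·]██████…
k=10  q0 h=10  …······[·]██████…
k=11  q1 h= 9  …······[·]██████…
k=12  q0 h= 8  …······[·]██████…
k=13  q1 h= 7  …······[·]██████…
k=14  q0 h= 6  |······[·]██████…
k=15  q1 h= 5  |·····[·]██████…
k=16  q0 h= 4  |····[·]██████…
k=17  q1 h= 3  |···[·]██████…
k=18  q0 h= 2  |··[·]██████…
k=19  q1 h= 1  |·[·]██████…
k=20  q0 h= 0  |[·]██████…
k=21  q1 h= 0  |[█]██████…
k=22  q1 h= 0  |[·]██████…
k=23  q0 h= 0  |[█]██████…
k=24  q0 h= 1  |·[█]██████…
k=25  q0 h= 2  |··[█]██████…
k=26  q0 h= 3  |···[█]██████…
k=27  q0 h= 4  |····[█]██████…

1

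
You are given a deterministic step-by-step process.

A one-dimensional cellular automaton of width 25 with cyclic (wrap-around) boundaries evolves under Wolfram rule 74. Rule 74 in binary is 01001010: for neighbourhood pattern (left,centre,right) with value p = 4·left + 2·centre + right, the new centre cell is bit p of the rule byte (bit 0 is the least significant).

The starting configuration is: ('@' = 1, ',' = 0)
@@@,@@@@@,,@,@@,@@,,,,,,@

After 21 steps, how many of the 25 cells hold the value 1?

t=0: @@@,@@@@@,,@,@@,@@,,,,,,@
t=1: ,,@,@,,,@,@,,@@,@@,,,,,@@
t=2: ,@,,,,,@,,,,@@@,@@,,,,@@@
t=3: ,,,,,,@,,,,@@,@,@@,,,@@,@
t=4: ,,,,,@,,,,@@@,,,@@,,@@@,,
t=5: ,,,,@,,,,@@,@,,@@@,@@,@,,
t=6: ,,,@,,,,@@@,,,@@,@,@@,,,,
t=7: ,,@,,,,@@,@,,@@@,,,@@,,,,
t=8: ,@,,,,@@@,,,@@,@,,@@@,,,,
t=9: @,,,,@@,@,,@@@,,,@@,@,,,,
t=10: ,,,,@@@,,,@@,@,,@@@,,,,,@
t=11: ,,,@@,@,,@@@,,,@@,@,,,,@,
t=12: ,,@@@,,,@@,@,,@@@,,,,,@,,
t=13: ,@@,@,,@@@,,,@@,@,,,,@,,,
t=14: @@@,,,@@,@,,@@@,,,,,@,,,,
t=15: @,@,,@@@,,,@@,@,,,,@,,,,@
t=16: @,,,@@,@,,@@@,,,,,@,,,,@@
t=17: @,,@@@,,,@@,@,,,,@,,,,@@,
t=18: ,,@@,@,,@@@,,,,,@,,,,@@@,
t=19: ,@@@,,,@@,@,,,,@,,,,@@,@,
t=20: @@,@,,@@@,,,,,@,,,,@@@,,,
t=21: @@,,,@@,@,,,,@,,,,@@,@,,@

10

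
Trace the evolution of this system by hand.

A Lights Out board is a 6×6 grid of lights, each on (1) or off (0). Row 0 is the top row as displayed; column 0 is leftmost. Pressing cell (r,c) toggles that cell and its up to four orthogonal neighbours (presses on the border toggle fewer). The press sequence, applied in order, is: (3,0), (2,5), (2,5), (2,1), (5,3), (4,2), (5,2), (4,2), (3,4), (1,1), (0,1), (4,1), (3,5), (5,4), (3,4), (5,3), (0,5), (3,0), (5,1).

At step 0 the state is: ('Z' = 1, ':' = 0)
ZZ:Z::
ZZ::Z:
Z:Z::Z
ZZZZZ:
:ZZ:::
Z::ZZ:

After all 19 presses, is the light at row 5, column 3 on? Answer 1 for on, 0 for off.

1

gen 0: ZZ:Z::
ZZ::Z:
Z:Z::Z
ZZZZZ:
:ZZ:::
Z::ZZ:
gen 1: ZZ:Z::
ZZ::Z:
::Z::Z
::ZZZ:
ZZZ:::
Z::ZZ:
gen 2: ZZ:Z::
ZZ::ZZ
::Z:Z:
::ZZZZ
ZZZ:::
Z::ZZ:
gen 3: ZZ:Z::
ZZ::Z:
::Z::Z
::ZZZ:
ZZZ:::
Z::ZZ:
gen 4: ZZ:Z::
Z:::Z:
ZZ:::Z
:ZZZZ:
ZZZ:::
Z::ZZ:
gen 5: ZZ:Z::
Z:::Z:
ZZ:::Z
:ZZZZ:
ZZZZ::
Z:Z:::
gen 6: ZZ:Z::
Z:::Z:
ZZ:::Z
:Z:ZZ:
Z:::::
Z:::::
gen 7: ZZ:Z::
Z:::Z:
ZZ:::Z
:Z:ZZ:
Z:Z:::
ZZZZ::
gen 8: ZZ:Z::
Z:::Z:
ZZ:::Z
:ZZZZ:
ZZ:Z::
ZZ:Z::
gen 9: ZZ:Z::
Z:::Z:
ZZ::ZZ
:ZZ::Z
ZZ:ZZ:
ZZ:Z::
gen 10: Z::Z::
:ZZ:Z:
Z:::ZZ
:ZZ::Z
ZZ:ZZ:
ZZ:Z::
gen 11: :ZZZ::
::Z:Z:
Z:::ZZ
:ZZ::Z
ZZ:ZZ:
ZZ:Z::
gen 12: :ZZZ::
::Z:Z:
Z:::ZZ
::Z::Z
::ZZZ:
Z::Z::
gen 13: :ZZZ::
::Z:Z:
Z:::Z:
::Z:Z:
::ZZZZ
Z::Z::
gen 14: :ZZZ::
::Z:Z:
Z:::Z:
::Z:Z:
::ZZ:Z
Z:::ZZ
gen 15: :ZZZ::
::Z:Z:
Z:::::
::ZZ:Z
::ZZZZ
Z:::ZZ
gen 16: :ZZZ::
::Z:Z:
Z:::::
::ZZ:Z
::Z:ZZ
Z:ZZ:Z
gen 17: :ZZZZZ
::Z:ZZ
Z:::::
::ZZ:Z
::Z:ZZ
Z:ZZ:Z
gen 18: :ZZZZZ
::Z:ZZ
::::::
ZZZZ:Z
Z:Z:ZZ
Z:ZZ:Z
gen 19: :ZZZZZ
::Z:ZZ
::::::
ZZZZ:Z
ZZZ:ZZ
:Z:Z:Z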